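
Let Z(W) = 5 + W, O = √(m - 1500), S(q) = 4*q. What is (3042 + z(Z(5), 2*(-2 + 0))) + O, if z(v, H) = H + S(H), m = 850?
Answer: 3022 + 5*I*√26 ≈ 3022.0 + 25.495*I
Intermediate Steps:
O = 5*I*√26 (O = √(850 - 1500) = √(-650) = 5*I*√26 ≈ 25.495*I)
z(v, H) = 5*H (z(v, H) = H + 4*H = 5*H)
(3042 + z(Z(5), 2*(-2 + 0))) + O = (3042 + 5*(2*(-2 + 0))) + 5*I*√26 = (3042 + 5*(2*(-2))) + 5*I*√26 = (3042 + 5*(-4)) + 5*I*√26 = (3042 - 20) + 5*I*√26 = 3022 + 5*I*√26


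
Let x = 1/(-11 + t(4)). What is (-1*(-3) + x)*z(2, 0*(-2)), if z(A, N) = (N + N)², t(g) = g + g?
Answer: 0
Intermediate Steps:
t(g) = 2*g
z(A, N) = 4*N² (z(A, N) = (2*N)² = 4*N²)
x = -⅓ (x = 1/(-11 + 2*4) = 1/(-11 + 8) = 1/(-3) = -⅓ ≈ -0.33333)
(-1*(-3) + x)*z(2, 0*(-2)) = (-1*(-3) - ⅓)*(4*(0*(-2))²) = (3 - ⅓)*(4*0²) = 8*(4*0)/3 = (8/3)*0 = 0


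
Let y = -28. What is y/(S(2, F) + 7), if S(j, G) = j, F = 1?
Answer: -28/9 ≈ -3.1111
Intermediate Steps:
y/(S(2, F) + 7) = -28/(2 + 7) = -28/9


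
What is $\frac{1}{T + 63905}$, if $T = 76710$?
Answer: $\frac{1}{140615} \approx 7.1116 \cdot 10^{-6}$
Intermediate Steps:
$\frac{1}{T + 63905} = \frac{1}{76710 + 63905} = \frac{1}{140615}$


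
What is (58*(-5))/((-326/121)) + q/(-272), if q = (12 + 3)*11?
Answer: 4745345/44336 ≈ 107.03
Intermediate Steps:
q = 165 (q = 15*11 = 165)
(58*(-5))/((-326/121)) + q/(-272) = (58*(-5))/((-326/121)) + 165/(-272) = -290/((-326*1/121)) + 165*(-1/272) = -290/(-326/121) - 165/272 = -290*(-121/326) - 165/272 = 17545/163 - 165/272 = 4745345/44336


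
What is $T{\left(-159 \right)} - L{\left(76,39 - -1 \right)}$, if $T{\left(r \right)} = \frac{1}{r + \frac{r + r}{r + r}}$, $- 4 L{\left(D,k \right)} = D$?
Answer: $\frac{3001}{158} \approx 18.994$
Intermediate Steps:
$L{\left(D,k \right)} = - \frac{D}{4}$
$T{\left(r \right)} = \frac{1}{1 + r}$ ($T{\left(r \right)} = \frac{1}{r + \frac{2 r}{2 r}} = \frac{1}{r + 2 r \frac{1}{2 r}} = \frac{1}{r + 1} = \frac{1}{1 + r}$)
$T{\left(-159 \right)} - L{\left(76,39 - -1 \right)} = \frac{1}{1 - 159} - \left(- \frac{1}{4}\right) 76 = \frac{1}{-158} - -19 = - \frac{1}{158} + 19 = \frac{3001}{158}$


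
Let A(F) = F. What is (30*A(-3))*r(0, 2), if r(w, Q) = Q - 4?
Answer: 180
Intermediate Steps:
r(w, Q) = -4 + Q
(30*A(-3))*r(0, 2) = (30*(-3))*(-4 + 2) = -90*(-2) = 180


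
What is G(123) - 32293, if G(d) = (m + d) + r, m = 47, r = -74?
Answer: -32197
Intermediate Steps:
G(d) = -27 + d (G(d) = (47 + d) - 74 = -27 + d)
G(123) - 32293 = (-27 + 123) - 32293 = 96 - 32293 = -32197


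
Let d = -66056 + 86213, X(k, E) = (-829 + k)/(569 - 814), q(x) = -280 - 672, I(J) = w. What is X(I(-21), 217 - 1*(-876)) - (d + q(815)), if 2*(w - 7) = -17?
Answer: -9408789/490 ≈ -19202.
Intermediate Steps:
w = -3/2 (w = 7 + (½)*(-17) = 7 - 17/2 = -3/2 ≈ -1.5000)
I(J) = -3/2
q(x) = -952
X(k, E) = 829/245 - k/245 (X(k, E) = (-829 + k)/(-245) = (-829 + k)*(-1/245) = 829/245 - k/245)
d = 20157
X(I(-21), 217 - 1*(-876)) - (d + q(815)) = (829/245 - 1/245*(-3/2)) - (20157 - 952) = (829/245 + 3/490) - 1*19205 = 1661/490 - 19205 = -9408789/490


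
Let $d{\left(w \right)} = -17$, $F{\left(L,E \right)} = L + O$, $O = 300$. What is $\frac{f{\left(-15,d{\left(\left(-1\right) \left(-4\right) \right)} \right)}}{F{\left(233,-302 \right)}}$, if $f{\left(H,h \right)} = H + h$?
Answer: $- \frac{32}{533} \approx -0.060037$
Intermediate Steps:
$F{\left(L,E \right)} = 300 + L$ ($F{\left(L,E \right)} = L + 300 = 300 + L$)
$\frac{f{\left(-15,d{\left(\left(-1\right) \left(-4\right) \right)} \right)}}{F{\left(233,-302 \right)}} = \frac{-15 - 17}{300 + 233} = - \frac{32}{533}$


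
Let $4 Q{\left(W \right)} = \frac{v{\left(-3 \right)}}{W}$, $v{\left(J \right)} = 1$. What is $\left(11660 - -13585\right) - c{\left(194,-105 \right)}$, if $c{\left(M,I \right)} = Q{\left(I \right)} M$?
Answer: $\frac{5301547}{210} \approx 25245.0$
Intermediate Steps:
$Q{\left(W \right)} = \frac{1}{4 W}$ ($Q{\left(W \right)} = \frac{1 \frac{1}{W}}{4} = \frac{1}{4 W}$)
$c{\left(M,I \right)} = \frac{M}{4 I}$ ($c{\left(M,I \right)} = \frac{1}{4 I} M = \frac{M}{4 I}$)
$\left(11660 - -13585\right) - c{\left(194,-105 \right)} = \left(11660 - -13585\right) - \frac{1}{4} \cdot 194 \frac{1}{-105} = \left(11660 + 13585\right) - \frac{1}{4} \cdot 194 \left(- \frac{1}{105}\right) = 25245 - - \frac{97}{210} = 25245 + \frac{97}{210} = \frac{5301547}{210}$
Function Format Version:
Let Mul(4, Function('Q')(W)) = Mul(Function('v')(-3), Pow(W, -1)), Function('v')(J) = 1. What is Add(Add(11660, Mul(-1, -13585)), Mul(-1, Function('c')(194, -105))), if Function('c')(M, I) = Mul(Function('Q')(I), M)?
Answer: Rational(5301547, 210) ≈ 25245.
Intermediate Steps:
Function('Q')(W) = Mul(Rational(1, 4), Pow(W, -1)) (Function('Q')(W) = Mul(Rational(1, 4), Mul(1, Pow(W, -1))) = Mul(Rational(1, 4), Pow(W, -1)))
Function('c')(M, I) = Mul(Rational(1, 4), M, Pow(I, -1)) (Function('c')(M, I) = Mul(Mul(Rational(1, 4), Pow(I, -1)), M) = Mul(Rational(1, 4), M, Pow(I, -1)))
Add(Add(11660, Mul(-1, -13585)), Mul(-1, Function('c')(194, -105))) = Add(Add(11660, Mul(-1, -13585)), Mul(-1, Mul(Rational(1, 4), 194, Pow(-105, -1)))) = Add(Add(11660, 13585), Mul(-1, Mul(Rational(1, 4), 194, Rational(-1, 105)))) = Add(25245, Mul(-1, Rational(-97, 210))) = Add(25245, Rational(97, 210)) = Rational(5301547, 210)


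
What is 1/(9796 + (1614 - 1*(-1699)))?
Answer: 1/13109 ≈ 7.6283e-5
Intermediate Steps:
1/(9796 + (1614 - 1*(-1699))) = 1/(9796 + (1614 + 1699)) = 1/(9796 + 3313) = 1/13109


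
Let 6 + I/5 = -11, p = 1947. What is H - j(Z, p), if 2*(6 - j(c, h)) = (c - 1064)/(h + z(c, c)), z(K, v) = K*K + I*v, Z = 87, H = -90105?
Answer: -382251839/4242 ≈ -90111.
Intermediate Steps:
I = -85 (I = -30 + 5*(-11) = -30 - 55 = -85)
z(K, v) = K² - 85*v (z(K, v) = K*K - 85*v = K² - 85*v)
j(c, h) = 6 - (-1064 + c)/(2*(h + c² - 85*c)) (j(c, h) = 6 - (c - 1064)/(2*(h + (c² - 85*c))) = 6 - (-1064 + c)/(2*(h + c² - 85*c)))
H - j(Z, p) = -90105 - (532 + 6*1947 + 6*87² - 1021/2*87)/(1947 + 87² - 85*87) = -90105 - (532 + 11682 + 6*7569 - 88827/2)/(1947 + 7569 - 7395) = -90105 - (532 + 11682 + 45414 - 88827/2)/2121 = -90105 - 26429/(2121*2) = -90105 - 1*26429/4242 = -90105 - 26429/4242 = -382251839/4242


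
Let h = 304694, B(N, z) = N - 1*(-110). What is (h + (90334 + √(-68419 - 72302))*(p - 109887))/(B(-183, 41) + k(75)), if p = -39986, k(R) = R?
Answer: -6769161444 - 149873*I*√140721/2 ≈ -6.7692e+9 - 2.8111e+7*I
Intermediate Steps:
B(N, z) = 110 + N (B(N, z) = N + 110 = 110 + N)
(h + (90334 + √(-68419 - 72302))*(p - 109887))/(B(-183, 41) + k(75)) = (304694 + (90334 + √(-68419 - 72302))*(-39986 - 109887))/((110 - 183) + 75) = (304694 + (90334 + √(-140721))*(-149873))/(-73 + 75) = (304694 + (90334 + I*√140721)*(-149873))/2 = (304694 + (-13538627582 - 149873*I*√140721))*(½) = (-13538322888 - 149873*I*√140721)*(½) = -6769161444 - 149873*I*√140721/2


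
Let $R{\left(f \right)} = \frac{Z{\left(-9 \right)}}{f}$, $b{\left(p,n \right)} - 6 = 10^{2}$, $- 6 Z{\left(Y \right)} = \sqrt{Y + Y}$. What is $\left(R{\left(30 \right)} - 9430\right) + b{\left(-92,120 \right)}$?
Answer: $-9324 - \frac{i \sqrt{2}}{60} \approx -9324.0 - 0.02357 i$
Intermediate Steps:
$Z{\left(Y \right)} = - \frac{\sqrt{2} \sqrt{Y}}{6}$ ($Z{\left(Y \right)} = - \frac{\sqrt{Y + Y}}{6} = - \frac{\sqrt{2 Y}}{6} = - \frac{\sqrt{2} \sqrt{Y}}{6}$)
$b{\left(p,n \right)} = 106$ ($b{\left(p,n \right)} = 6 + 10^{2} = 6 + 100 = 106$)
$R{\left(f \right)} = - \frac{i \sqrt{2}}{2 f}$ ($R{\left(f \right)} = \frac{\left(- \frac{1}{6}\right) \sqrt{2} \sqrt{-9}}{f} = \frac{\left(- \frac{1}{6}\right) \sqrt{2} \cdot 3 i}{f} = \frac{\left(- \frac{1}{2}\right) i \sqrt{2}}{f} = - \frac{i \sqrt{2}}{2 f}$)
$\left(R{\left(30 \right)} - 9430\right) + b{\left(-92,120 \right)} = \left(- \frac{i \sqrt{2}}{2 \cdot 30} - 9430\right) + 106 = \left(\left(- \frac{1}{2}\right) i \sqrt{2} \cdot \frac{1}{30} - 9430\right) + 106 = \left(- \frac{i \sqrt{2}}{60} - 9430\right) + 106 = \left(-9430 - \frac{i \sqrt{2}}{60}\right) + 106 = -9324 - \frac{i \sqrt{2}}{60}$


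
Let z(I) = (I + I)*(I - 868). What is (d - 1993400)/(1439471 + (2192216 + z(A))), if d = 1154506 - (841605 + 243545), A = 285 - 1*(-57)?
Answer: -1924044/3271903 ≈ -0.58805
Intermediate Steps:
A = 342 (A = 285 + 57 = 342)
d = 69356 (d = 1154506 - 1*1085150 = 1154506 - 1085150 = 69356)
z(I) = 2*I*(-868 + I) (z(I) = (2*I)*(-868 + I) = 2*I*(-868 + I))
(d - 1993400)/(1439471 + (2192216 + z(A))) = (69356 - 1993400)/(1439471 + (2192216 + 2*342*(-868 + 342))) = -1924044/(1439471 + (2192216 + 2*342*(-526))) = -1924044/(1439471 + (2192216 - 359784)) = -1924044/(1439471 + 1832432) = -1924044/3271903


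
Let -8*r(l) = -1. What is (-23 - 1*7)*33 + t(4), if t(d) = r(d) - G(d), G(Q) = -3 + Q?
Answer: -7927/8 ≈ -990.88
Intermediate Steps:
r(l) = ⅛ (r(l) = -⅛*(-1) = ⅛)
t(d) = 25/8 - d (t(d) = ⅛ - (-3 + d) = ⅛ + (3 - d) = 25/8 - d)
(-23 - 1*7)*33 + t(4) = (-23 - 1*7)*33 + (25/8 - 1*4) = (-23 - 7)*33 + (25/8 - 4) = -30*33 - 7/8 = -990 - 7/8 = -7927/8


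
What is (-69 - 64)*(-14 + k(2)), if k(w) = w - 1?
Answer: 1729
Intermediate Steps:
k(w) = -1 + w
(-69 - 64)*(-14 + k(2)) = (-69 - 64)*(-14 + (-1 + 2)) = -133*(-14 + 1) = -133*(-13) = 1729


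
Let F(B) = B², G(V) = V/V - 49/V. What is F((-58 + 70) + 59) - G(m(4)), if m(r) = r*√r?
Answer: 40369/8 ≈ 5046.1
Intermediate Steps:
m(r) = r^(3/2)
G(V) = 1 - 49/V
F((-58 + 70) + 59) - G(m(4)) = ((-58 + 70) + 59)² - (-49 + 4^(3/2))/(4^(3/2)) = (12 + 59)² - (-49 + 8)/8 = 71² - (-41)/8 = 5041 - 1*(-41/8) = 5041 + 41/8 = 40369/8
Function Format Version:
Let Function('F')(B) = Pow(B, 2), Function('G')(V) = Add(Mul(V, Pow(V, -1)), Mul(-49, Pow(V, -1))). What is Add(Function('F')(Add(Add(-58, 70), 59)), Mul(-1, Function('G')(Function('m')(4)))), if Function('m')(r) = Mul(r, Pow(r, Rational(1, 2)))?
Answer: Rational(40369, 8) ≈ 5046.1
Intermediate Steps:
Function('m')(r) = Pow(r, Rational(3, 2))
Function('G')(V) = Add(1, Mul(-49, Pow(V, -1)))
Add(Function('F')(Add(Add(-58, 70), 59)), Mul(-1, Function('G')(Function('m')(4)))) = Add(Pow(Add(Add(-58, 70), 59), 2), Mul(-1, Mul(Pow(Pow(4, Rational(3, 2)), -1), Add(-49, Pow(4, Rational(3, 2)))))) = Add(Pow(Add(12, 59), 2), Mul(-1, Mul(Pow(8, -1), Add(-49, 8)))) = Add(Pow(71, 2), Mul(-1, Mul(Rational(1, 8), -41))) = Add(5041, Mul(-1, Rational(-41, 8))) = Add(5041, Rational(41, 8)) = Rational(40369, 8)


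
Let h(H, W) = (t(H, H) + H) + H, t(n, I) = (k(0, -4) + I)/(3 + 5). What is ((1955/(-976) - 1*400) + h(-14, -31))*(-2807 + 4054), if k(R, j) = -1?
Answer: -525626711/976 ≈ -5.3855e+5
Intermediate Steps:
t(n, I) = -⅛ + I/8 (t(n, I) = (-1 + I)/(3 + 5) = (-1 + I)/8 = (-1 + I)*(⅛) = -⅛ + I/8)
h(H, W) = -⅛ + 17*H/8 (h(H, W) = ((-⅛ + H/8) + H) + H = (-⅛ + 9*H/8) + H = -⅛ + 17*H/8)
((1955/(-976) - 1*400) + h(-14, -31))*(-2807 + 4054) = ((1955/(-976) - 1*400) + (-⅛ + (17/8)*(-14)))*(-2807 + 4054) = ((1955*(-1/976) - 400) + (-⅛ - 119/4))*1247 = ((-1955/976 - 400) - 239/8)*1247 = (-392355/976 - 239/8)*1247 = -421513/976*1247 = -525626711/976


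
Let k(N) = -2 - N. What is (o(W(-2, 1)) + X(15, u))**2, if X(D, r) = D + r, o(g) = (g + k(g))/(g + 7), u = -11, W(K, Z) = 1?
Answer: 225/16 ≈ 14.063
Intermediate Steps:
o(g) = -2/(7 + g) (o(g) = (g + (-2 - g))/(g + 7) = -2/(7 + g))
(o(W(-2, 1)) + X(15, u))**2 = (-2/(7 + 1) + (15 - 11))**2 = (-2/8 + 4)**2 = (-2*1/8 + 4)**2 = (-1/4 + 4)**2 = (15/4)**2 = 225/16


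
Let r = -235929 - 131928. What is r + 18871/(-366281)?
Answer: -134739048688/366281 ≈ -3.6786e+5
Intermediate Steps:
r = -367857
r + 18871/(-366281) = -367857 + 18871/(-366281) = -367857 + 18871*(-1/366281) = -367857 - 18871/366281 = -134739048688/366281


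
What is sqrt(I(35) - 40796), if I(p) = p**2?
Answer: I*sqrt(39571) ≈ 198.92*I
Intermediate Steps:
sqrt(I(35) - 40796) = sqrt(35**2 - 40796) = sqrt(1225 - 40796) = sqrt(-39571) = I*sqrt(39571)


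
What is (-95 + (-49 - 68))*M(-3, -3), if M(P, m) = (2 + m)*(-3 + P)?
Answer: -1272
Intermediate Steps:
M(P, m) = (-3 + P)*(2 + m)
(-95 + (-49 - 68))*M(-3, -3) = (-95 + (-49 - 68))*(-6 - 3*(-3) + 2*(-3) - 3*(-3)) = (-95 - 117)*(-6 + 9 - 6 + 9) = -212*6 = -1272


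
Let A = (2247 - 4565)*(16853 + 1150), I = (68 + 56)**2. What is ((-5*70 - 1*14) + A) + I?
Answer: -41715942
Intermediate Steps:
I = 15376 (I = 124**2 = 15376)
A = -41730954 (A = -2318*18003 = -41730954)
((-5*70 - 1*14) + A) + I = ((-5*70 - 1*14) - 41730954) + 15376 = ((-350 - 14) - 41730954) + 15376 = (-364 - 41730954) + 15376 = -41731318 + 15376 = -41715942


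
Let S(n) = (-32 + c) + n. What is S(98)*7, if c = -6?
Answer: 420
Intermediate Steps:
S(n) = -38 + n (S(n) = (-32 - 6) + n = -38 + n)
S(98)*7 = (-38 + 98)*7 = 60*7 = 420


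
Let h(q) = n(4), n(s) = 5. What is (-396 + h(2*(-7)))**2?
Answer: 152881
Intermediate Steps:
h(q) = 5
(-396 + h(2*(-7)))**2 = (-396 + 5)**2 = (-391)**2 = 152881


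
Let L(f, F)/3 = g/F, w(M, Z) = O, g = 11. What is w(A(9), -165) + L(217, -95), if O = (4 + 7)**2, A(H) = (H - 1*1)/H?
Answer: 11462/95 ≈ 120.65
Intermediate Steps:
A(H) = (-1 + H)/H (A(H) = (H - 1)/H = (-1 + H)/H)
O = 121 (O = 11**2 = 121)
w(M, Z) = 121
L(f, F) = 33/F (L(f, F) = 3*(11/F) = 33/F)
w(A(9), -165) + L(217, -95) = 121 + 33/(-95) = 121 + 33*(-1/95) = 121 - 33/95 = 11462/95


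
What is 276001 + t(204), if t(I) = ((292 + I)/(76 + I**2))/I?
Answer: 146714679604/531573 ≈ 2.7600e+5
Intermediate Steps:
t(I) = (292 + I)/(I*(76 + I**2)) (t(I) = ((292 + I)/(76 + I**2))/I = (292 + I)/(I*(76 + I**2)))
276001 + t(204) = 276001 + (292 + 204)/(204*(76 + 204**2)) = 276001 + (1/204)*496/(76 + 41616) = 276001 + (1/204)*496/41692 = 276001 + (1/204)*(1/41692)*496 = 276001 + 31/531573 = 146714679604/531573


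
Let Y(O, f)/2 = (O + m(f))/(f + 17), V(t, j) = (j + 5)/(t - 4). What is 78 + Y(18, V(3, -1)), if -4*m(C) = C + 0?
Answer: 1052/13 ≈ 80.923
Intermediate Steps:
m(C) = -C/4 (m(C) = -(C + 0)/4 = -C/4)
V(t, j) = (5 + j)/(-4 + t)
Y(O, f) = 2*(O - f/4)/(17 + f) (Y(O, f) = 2*((O - f/4)/(f + 17)) = 2*((O - f/4)/(17 + f)) = 2*(O - f/4)/(17 + f))
78 + Y(18, V(3, -1)) = 78 + (-(5 - 1)/(-4 + 3) + 4*18)/(2*(17 + (5 - 1)/(-4 + 3))) = 78 + (-4/(-1) + 72)/(2*(17 + 4/(-1))) = 78 + (-(-1)*4 + 72)/(2*(17 - 1*4)) = 78 + (-1*(-4) + 72)/(2*(17 - 4)) = 78 + (1/2)*(4 + 72)/13 = 78 + (1/2)*(1/13)*76 = 78 + 38/13 = 1052/13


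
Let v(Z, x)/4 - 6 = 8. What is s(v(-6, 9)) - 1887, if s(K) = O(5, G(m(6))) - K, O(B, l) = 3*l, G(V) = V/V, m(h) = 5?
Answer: -1940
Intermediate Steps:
v(Z, x) = 56 (v(Z, x) = 24 + 4*8 = 24 + 32 = 56)
G(V) = 1
s(K) = 3 - K (s(K) = 3*1 - K = 3 - K)
s(v(-6, 9)) - 1887 = (3 - 1*56) - 1887 = (3 - 56) - 1887 = -53 - 1887 = -1940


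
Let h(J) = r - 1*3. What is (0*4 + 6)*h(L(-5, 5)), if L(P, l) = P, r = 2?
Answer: -6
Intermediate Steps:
h(J) = -1 (h(J) = 2 - 1*3 = 2 - 3 = -1)
(0*4 + 6)*h(L(-5, 5)) = (0*4 + 6)*(-1) = (0 + 6)*(-1) = 6*(-1) = -6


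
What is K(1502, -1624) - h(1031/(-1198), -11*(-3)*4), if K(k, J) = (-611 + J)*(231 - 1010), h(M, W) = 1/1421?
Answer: 2474053364/1421 ≈ 1.7411e+6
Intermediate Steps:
h(M, W) = 1/1421
K(k, J) = 475969 - 779*J (K(k, J) = (-611 + J)*(-779) = 475969 - 779*J)
K(1502, -1624) - h(1031/(-1198), -11*(-3)*4) = (475969 - 779*(-1624)) - 1*1/1421 = (475969 + 1265096) - 1/1421 = 1741065 - 1/1421 = 2474053364/1421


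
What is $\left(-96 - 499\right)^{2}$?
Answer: $354025$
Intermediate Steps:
$\left(-96 - 499\right)^{2} = \left(-595\right)^{2} = 354025$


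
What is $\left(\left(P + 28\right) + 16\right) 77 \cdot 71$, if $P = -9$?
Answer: $191345$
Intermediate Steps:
$\left(\left(P + 28\right) + 16\right) 77 \cdot 71 = \left(\left(-9 + 28\right) + 16\right) 77 \cdot 71 = \left(19 + 16\right) 77 \cdot 71 = 35 \cdot 77 \cdot 71 = 2695 \cdot 71 = 191345$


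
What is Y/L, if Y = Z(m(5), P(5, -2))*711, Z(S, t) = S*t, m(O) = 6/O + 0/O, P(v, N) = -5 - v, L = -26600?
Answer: 2133/6650 ≈ 0.32075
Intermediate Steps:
m(O) = 6/O (m(O) = 6/O + 0 = 6/O)
Y = -8532 (Y = ((6/5)*(-5 - 1*5))*711 = ((6*(⅕))*(-5 - 5))*711 = ((6/5)*(-10))*711 = -12*711 = -8532)
Y/L = -8532/(-26600) = -8532*(-1/26600) = 2133/6650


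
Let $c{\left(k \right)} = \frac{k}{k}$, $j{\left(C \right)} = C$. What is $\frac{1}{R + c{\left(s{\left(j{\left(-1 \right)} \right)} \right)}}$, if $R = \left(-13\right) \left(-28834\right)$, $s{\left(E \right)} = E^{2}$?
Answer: $\frac{1}{374843} \approx 2.6678 \cdot 10^{-6}$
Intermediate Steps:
$c{\left(k \right)} = 1$
$R = 374842$
$\frac{1}{R + c{\left(s{\left(j{\left(-1 \right)} \right)} \right)}} = \frac{1}{374842 + 1} = \frac{1}{374843}$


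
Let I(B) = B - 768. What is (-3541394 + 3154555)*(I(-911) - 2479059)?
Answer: 959646207182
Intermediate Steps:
I(B) = -768 + B
(-3541394 + 3154555)*(I(-911) - 2479059) = (-3541394 + 3154555)*((-768 - 911) - 2479059) = -386839*(-1679 - 2479059) = -386839*(-2480738) = 959646207182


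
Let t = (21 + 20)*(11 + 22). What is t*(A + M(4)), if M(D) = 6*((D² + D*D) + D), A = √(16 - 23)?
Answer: 292248 + 1353*I*√7 ≈ 2.9225e+5 + 3579.7*I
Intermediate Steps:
A = I*√7 (A = √(-7) = I*√7 ≈ 2.6458*I)
t = 1353 (t = 41*33 = 1353)
M(D) = 6*D + 12*D² (M(D) = 6*((D² + D²) + D) = 6*(2*D² + D) = 6*(D + 2*D²) = 6*D + 12*D²)
t*(A + M(4)) = 1353*(I*√7 + 6*4*(1 + 2*4)) = 1353*(I*√7 + 6*4*(1 + 8)) = 1353*(I*√7 + 6*4*9) = 1353*(I*√7 + 216) = 1353*(216 + I*√7) = 292248 + 1353*I*√7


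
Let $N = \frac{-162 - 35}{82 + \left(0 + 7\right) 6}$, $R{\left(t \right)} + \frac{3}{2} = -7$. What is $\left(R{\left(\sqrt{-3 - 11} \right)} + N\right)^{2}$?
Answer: $\frac{1565001}{15376} \approx 101.78$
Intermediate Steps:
$R{\left(t \right)} = - \frac{17}{2}$ ($R{\left(t \right)} = - \frac{3}{2} - 7 = - \frac{17}{2}$)
$N = - \frac{197}{124}$ ($N = - \frac{197}{82 + 7 \cdot 6} = - \frac{197}{82 + 42} = - \frac{197}{124} \approx -1.5887$)
$\left(R{\left(\sqrt{-3 - 11} \right)} + N\right)^{2} = \left(- \frac{17}{2} - \frac{197}{124}\right)^{2} = \left(- \frac{1251}{124}\right)^{2} = \frac{1565001}{15376}$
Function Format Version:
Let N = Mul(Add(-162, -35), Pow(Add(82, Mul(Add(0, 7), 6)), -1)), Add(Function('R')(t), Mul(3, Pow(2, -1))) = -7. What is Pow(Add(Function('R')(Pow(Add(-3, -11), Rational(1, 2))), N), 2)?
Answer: Rational(1565001, 15376) ≈ 101.78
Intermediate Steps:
Function('R')(t) = Rational(-17, 2) (Function('R')(t) = Add(Rational(-3, 2), -7) = Rational(-17, 2))
N = Rational(-197, 124) (N = Mul(-197, Pow(Add(82, Mul(7, 6)), -1)) = Mul(-197, Pow(Add(82, 42), -1)) = Mul(-197, Pow(124, -1)) = Mul(-197, Rational(1, 124)) = Rational(-197, 124) ≈ -1.5887)
Pow(Add(Function('R')(Pow(Add(-3, -11), Rational(1, 2))), N), 2) = Pow(Add(Rational(-17, 2), Rational(-197, 124)), 2) = Pow(Rational(-1251, 124), 2) = Rational(1565001, 15376)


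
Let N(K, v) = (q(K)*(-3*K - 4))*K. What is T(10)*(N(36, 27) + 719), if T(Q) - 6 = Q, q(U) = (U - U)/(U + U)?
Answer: 11504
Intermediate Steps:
q(U) = 0 (q(U) = 0/((2*U)) = 0*(1/(2*U)) = 0)
T(Q) = 6 + Q
N(K, v) = 0 (N(K, v) = (0*(-3*K - 4))*K = (0*(-4 - 3*K))*K = 0*K = 0)
T(10)*(N(36, 27) + 719) = (6 + 10)*(0 + 719) = 16*719 = 11504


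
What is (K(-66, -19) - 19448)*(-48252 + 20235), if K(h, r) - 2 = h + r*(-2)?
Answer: 545603058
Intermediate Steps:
K(h, r) = 2 + h - 2*r (K(h, r) = 2 + (h + r*(-2)) = 2 + (h - 2*r) = 2 + h - 2*r)
(K(-66, -19) - 19448)*(-48252 + 20235) = ((2 - 66 - 2*(-19)) - 19448)*(-48252 + 20235) = ((2 - 66 + 38) - 19448)*(-28017) = (-26 - 19448)*(-28017) = -19474*(-28017) = 545603058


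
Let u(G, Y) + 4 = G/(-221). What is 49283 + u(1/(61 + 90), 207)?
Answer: 1644489508/33371 ≈ 49279.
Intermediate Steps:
u(G, Y) = -4 - G/221 (u(G, Y) = -4 + G/(-221) = -4 + G*(-1/221) = -4 - G/221)
49283 + u(1/(61 + 90), 207) = 49283 + (-4 - 1/(221*(61 + 90))) = 49283 + (-4 - 1/221/151) = 49283 + (-4 - 1/221*1/151) = 49283 + (-4 - 1/33371) = 49283 - 133485/33371 = 1644489508/33371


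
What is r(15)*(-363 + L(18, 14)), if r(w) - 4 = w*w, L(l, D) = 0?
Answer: -83127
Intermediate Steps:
r(w) = 4 + w**2 (r(w) = 4 + w*w = 4 + w**2)
r(15)*(-363 + L(18, 14)) = (4 + 15**2)*(-363 + 0) = (4 + 225)*(-363) = 229*(-363) = -83127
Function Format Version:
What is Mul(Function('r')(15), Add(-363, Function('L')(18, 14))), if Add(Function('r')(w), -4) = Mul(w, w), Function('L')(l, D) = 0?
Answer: -83127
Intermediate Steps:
Function('r')(w) = Add(4, Pow(w, 2)) (Function('r')(w) = Add(4, Mul(w, w)) = Add(4, Pow(w, 2)))
Mul(Function('r')(15), Add(-363, Function('L')(18, 14))) = Mul(Add(4, Pow(15, 2)), Add(-363, 0)) = Mul(Add(4, 225), -363) = Mul(229, -363) = -83127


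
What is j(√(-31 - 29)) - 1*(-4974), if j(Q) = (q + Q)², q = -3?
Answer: 4923 - 12*I*√15 ≈ 4923.0 - 46.476*I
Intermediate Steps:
j(Q) = (-3 + Q)²
j(√(-31 - 29)) - 1*(-4974) = (-3 + √(-31 - 29))² - 1*(-4974) = (-3 + √(-60))² + 4974 = (-3 + 2*I*√15)² + 4974 = 4974 + (-3 + 2*I*√15)²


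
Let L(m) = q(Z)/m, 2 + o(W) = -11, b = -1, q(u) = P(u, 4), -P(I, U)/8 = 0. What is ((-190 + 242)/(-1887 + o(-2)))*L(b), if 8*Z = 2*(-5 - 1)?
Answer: 0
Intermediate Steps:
P(I, U) = 0 (P(I, U) = -8*0 = 0)
Z = -3/2 (Z = (2*(-5 - 1))/8 = (2*(-6))/8 = (1/8)*(-12) = -3/2 ≈ -1.5000)
q(u) = 0
o(W) = -13 (o(W) = -2 - 11 = -13)
L(m) = 0 (L(m) = 0/m = 0)
((-190 + 242)/(-1887 + o(-2)))*L(b) = ((-190 + 242)/(-1887 - 13))*0 = (52/(-1900))*0 = (52*(-1/1900))*0 = -13/475*0 = 0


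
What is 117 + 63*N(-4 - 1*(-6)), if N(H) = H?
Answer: 243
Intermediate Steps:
117 + 63*N(-4 - 1*(-6)) = 117 + 63*(-4 - 1*(-6)) = 117 + 63*(-4 + 6) = 117 + 63*2 = 117 + 126 = 243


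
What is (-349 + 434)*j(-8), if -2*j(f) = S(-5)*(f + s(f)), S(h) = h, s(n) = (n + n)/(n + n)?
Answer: -2975/2 ≈ -1487.5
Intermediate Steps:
s(n) = 1 (s(n) = (2*n)/((2*n)) = (2*n)*(1/(2*n)) = 1)
j(f) = 5/2 + 5*f/2 (j(f) = -(-5)*(f + 1)/2 = -(-5)*(1 + f)/2 = -(-5 - 5*f)/2 = 5/2 + 5*f/2)
(-349 + 434)*j(-8) = (-349 + 434)*(5/2 + (5/2)*(-8)) = 85*(5/2 - 20) = 85*(-35/2) = -2975/2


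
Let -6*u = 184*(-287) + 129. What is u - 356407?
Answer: -2085763/6 ≈ -3.4763e+5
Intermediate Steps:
u = 52679/6 (u = -(184*(-287) + 129)/6 = -(-52808 + 129)/6 = -⅙*(-52679) = 52679/6 ≈ 8779.8)
u - 356407 = 52679/6 - 356407 = -2085763/6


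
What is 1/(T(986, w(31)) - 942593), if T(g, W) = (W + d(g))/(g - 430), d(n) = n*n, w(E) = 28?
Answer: -139/130777371 ≈ -1.0629e-6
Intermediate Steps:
d(n) = n²
T(g, W) = (W + g²)/(-430 + g) (T(g, W) = (W + g²)/(g - 430) = (W + g²)/(-430 + g))
1/(T(986, w(31)) - 942593) = 1/((28 + 986²)/(-430 + 986) - 942593) = 1/((28 + 972196)/556 - 942593) = 1/((1/556)*972224 - 942593) = 1/(243056/139 - 942593) = 1/(-130777371/139) = -139/130777371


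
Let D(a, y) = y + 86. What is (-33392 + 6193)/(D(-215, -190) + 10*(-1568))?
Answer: 27199/15784 ≈ 1.7232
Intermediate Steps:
D(a, y) = 86 + y
(-33392 + 6193)/(D(-215, -190) + 10*(-1568)) = (-33392 + 6193)/((86 - 190) + 10*(-1568)) = -27199/(-104 - 15680) = -27199/(-15784) = -27199*(-1/15784) = 27199/15784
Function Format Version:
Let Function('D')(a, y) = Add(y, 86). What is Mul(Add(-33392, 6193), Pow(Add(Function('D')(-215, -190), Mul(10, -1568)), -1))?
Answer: Rational(27199, 15784) ≈ 1.7232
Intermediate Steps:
Function('D')(a, y) = Add(86, y)
Mul(Add(-33392, 6193), Pow(Add(Function('D')(-215, -190), Mul(10, -1568)), -1)) = Mul(Add(-33392, 6193), Pow(Add(Add(86, -190), Mul(10, -1568)), -1)) = Mul(-27199, Pow(Add(-104, -15680), -1)) = Mul(-27199, Pow(-15784, -1)) = Mul(-27199, Rational(-1, 15784)) = Rational(27199, 15784)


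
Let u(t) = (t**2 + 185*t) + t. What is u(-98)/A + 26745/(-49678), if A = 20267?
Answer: -970463987/1006824026 ≈ -0.96389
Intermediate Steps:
u(t) = t**2 + 186*t
u(-98)/A + 26745/(-49678) = -98*(186 - 98)/20267 + 26745/(-49678) = -98*88*(1/20267) + 26745*(-1/49678) = -8624*1/20267 - 26745/49678 = -8624/20267 - 26745/49678 = -970463987/1006824026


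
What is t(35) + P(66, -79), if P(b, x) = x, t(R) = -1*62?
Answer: -141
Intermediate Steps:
t(R) = -62
t(35) + P(66, -79) = -62 - 79 = -141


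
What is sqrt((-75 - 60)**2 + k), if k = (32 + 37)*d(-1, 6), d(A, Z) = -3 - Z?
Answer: 6*sqrt(489) ≈ 132.68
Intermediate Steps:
k = -621 (k = (32 + 37)*(-3 - 1*6) = 69*(-3 - 6) = 69*(-9) = -621)
sqrt((-75 - 60)**2 + k) = sqrt((-75 - 60)**2 - 621) = sqrt((-135)**2 - 621) = sqrt(18225 - 621) = sqrt(17604) = 6*sqrt(489)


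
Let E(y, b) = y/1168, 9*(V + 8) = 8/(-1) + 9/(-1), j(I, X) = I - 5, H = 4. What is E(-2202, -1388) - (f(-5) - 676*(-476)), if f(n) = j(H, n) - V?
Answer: -1691311285/5256 ≈ -3.2179e+5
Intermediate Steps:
j(I, X) = -5 + I
V = -89/9 (V = -8 + (8/(-1) + 9/(-1))/9 = -8 + (8*(-1) + 9*(-1))/9 = -8 + (-8 - 9)/9 = -8 + (1/9)*(-17) = -8 - 17/9 = -89/9 ≈ -9.8889)
E(y, b) = y/1168 (E(y, b) = y*(1/1168) = y/1168)
f(n) = 80/9 (f(n) = (-5 + 4) - 1*(-89/9) = -1 + 89/9 = 80/9)
E(-2202, -1388) - (f(-5) - 676*(-476)) = (1/1168)*(-2202) - (80/9 - 676*(-476)) = -1101/584 - (80/9 + 321776) = -1101/584 - 1*2896064/9 = -1101/584 - 2896064/9 = -1691311285/5256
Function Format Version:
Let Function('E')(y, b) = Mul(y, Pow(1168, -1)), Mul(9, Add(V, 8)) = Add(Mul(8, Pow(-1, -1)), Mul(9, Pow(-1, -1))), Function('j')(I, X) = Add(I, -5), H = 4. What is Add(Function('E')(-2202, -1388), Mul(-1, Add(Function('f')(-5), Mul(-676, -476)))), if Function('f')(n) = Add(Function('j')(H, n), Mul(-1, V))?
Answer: Rational(-1691311285, 5256) ≈ -3.2179e+5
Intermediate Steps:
Function('j')(I, X) = Add(-5, I)
V = Rational(-89, 9) (V = Add(-8, Mul(Rational(1, 9), Add(Mul(8, Pow(-1, -1)), Mul(9, Pow(-1, -1))))) = Add(-8, Mul(Rational(1, 9), Add(Mul(8, -1), Mul(9, -1)))) = Add(-8, Mul(Rational(1, 9), Add(-8, -9))) = Add(-8, Mul(Rational(1, 9), -17)) = Add(-8, Rational(-17, 9)) = Rational(-89, 9) ≈ -9.8889)
Function('E')(y, b) = Mul(Rational(1, 1168), y) (Function('E')(y, b) = Mul(y, Rational(1, 1168)) = Mul(Rational(1, 1168), y))
Function('f')(n) = Rational(80, 9) (Function('f')(n) = Add(Add(-5, 4), Mul(-1, Rational(-89, 9))) = Add(-1, Rational(89, 9)) = Rational(80, 9))
Add(Function('E')(-2202, -1388), Mul(-1, Add(Function('f')(-5), Mul(-676, -476)))) = Add(Mul(Rational(1, 1168), -2202), Mul(-1, Add(Rational(80, 9), Mul(-676, -476)))) = Add(Rational(-1101, 584), Mul(-1, Add(Rational(80, 9), 321776))) = Add(Rational(-1101, 584), Mul(-1, Rational(2896064, 9))) = Add(Rational(-1101, 584), Rational(-2896064, 9)) = Rational(-1691311285, 5256)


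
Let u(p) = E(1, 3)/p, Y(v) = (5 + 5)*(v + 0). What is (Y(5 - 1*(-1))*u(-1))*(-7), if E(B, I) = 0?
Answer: 0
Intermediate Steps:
Y(v) = 10*v
u(p) = 0 (u(p) = 0/p = 0)
(Y(5 - 1*(-1))*u(-1))*(-7) = ((10*(5 - 1*(-1)))*0)*(-7) = ((10*(5 + 1))*0)*(-7) = ((10*6)*0)*(-7) = (60*0)*(-7) = 0*(-7) = 0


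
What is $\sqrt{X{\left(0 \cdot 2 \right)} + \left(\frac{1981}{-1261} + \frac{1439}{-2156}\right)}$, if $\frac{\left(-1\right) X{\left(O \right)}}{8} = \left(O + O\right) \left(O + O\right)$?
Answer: $\frac{i \sqrt{84413565665}}{194194} \approx 1.4961 i$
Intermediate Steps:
$X{\left(O \right)} = - 32 O^{2}$ ($X{\left(O \right)} = - 8 \left(O + O\right) \left(O + O\right) = - 8 \cdot 2 O 2 O = - 8 \cdot 4 O^{2} = - 32 O^{2}$)
$\sqrt{X{\left(0 \cdot 2 \right)} + \left(\frac{1981}{-1261} + \frac{1439}{-2156}\right)} = \sqrt{- 32 \left(0 \cdot 2\right)^{2} + \left(\frac{1981}{-1261} + \frac{1439}{-2156}\right)} = \sqrt{- 32 \cdot 0^{2} + \left(1981 \left(- \frac{1}{1261}\right) + 1439 \left(- \frac{1}{2156}\right)\right)} = \sqrt{\left(-32\right) 0 - \frac{6085615}{2718716}} = \sqrt{0 - \frac{6085615}{2718716}} = \sqrt{- \frac{6085615}{2718716}} = \frac{i \sqrt{84413565665}}{194194}$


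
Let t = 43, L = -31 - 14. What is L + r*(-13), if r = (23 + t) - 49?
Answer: -266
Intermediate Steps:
L = -45
r = 17 (r = (23 + 43) - 49 = 66 - 49 = 17)
L + r*(-13) = -45 + 17*(-13) = -45 - 221 = -266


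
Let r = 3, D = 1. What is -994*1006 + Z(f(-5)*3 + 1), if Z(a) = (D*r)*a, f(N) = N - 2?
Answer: -1000024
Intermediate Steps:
f(N) = -2 + N
Z(a) = 3*a (Z(a) = (1*3)*a = 3*a)
-994*1006 + Z(f(-5)*3 + 1) = -994*1006 + 3*((-2 - 5)*3 + 1) = -999964 + 3*(-7*3 + 1) = -999964 + 3*(-21 + 1) = -999964 + 3*(-20) = -999964 - 60 = -1000024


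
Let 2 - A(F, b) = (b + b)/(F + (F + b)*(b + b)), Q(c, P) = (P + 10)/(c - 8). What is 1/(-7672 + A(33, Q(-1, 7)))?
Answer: -6847/52516796 ≈ -0.00013038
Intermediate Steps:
Q(c, P) = (10 + P)/(-8 + c)
A(F, b) = 2 - 2*b/(F + 2*b*(F + b)) (A(F, b) = 2 - (b + b)/(F + (F + b)*(b + b)) = 2 - 2*b/(F + (F + b)*(2*b)) = 2 - 2*b/(F + 2*b*(F + b)))
1/(-7672 + A(33, Q(-1, 7))) = 1/(-7672 + 2*(33 - (10 + 7)/(-8 - 1) + 2*((10 + 7)/(-8 - 1))² + 2*33*((10 + 7)/(-8 - 1)))/(33 + 2*((10 + 7)/(-8 - 1))² + 2*33*((10 + 7)/(-8 - 1)))) = 1/(-7672 + 2*(33 - 17/(-9) + 2*(17/(-9))² + 2*33*(17/(-9)))/(33 + 2*(17/(-9))² + 2*33*(17/(-9)))) = 1/(-7672 + 2*(33 - (-1)*17/9 + 2*(-⅑*17)² + 2*33*(-⅑*17))/(33 + 2*(-⅑*17)² + 2*33*(-⅑*17))) = 1/(-7672 + 2*(33 - 1*(-17/9) + 2*(-17/9)² + 2*33*(-17/9))/(33 + 2*(-17/9)² + 2*33*(-17/9))) = 1/(-7672 + 2*(33 + 17/9 + 2*(289/81) - 374/3)/(33 + 2*(289/81) - 374/3)) = 1/(-7672 + 2*(33 + 17/9 + 578/81 - 374/3)/(33 + 578/81 - 374/3)) = 1/(-7672 + 2*(-6694/81)/(-6847/81)) = 1/(-7672 + 2*(-81/6847)*(-6694/81)) = 1/(-7672 + 13388/6847) = 1/(-52516796/6847) = -6847/52516796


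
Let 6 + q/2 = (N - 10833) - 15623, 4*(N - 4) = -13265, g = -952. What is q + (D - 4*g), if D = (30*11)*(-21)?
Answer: -125341/2 ≈ -62671.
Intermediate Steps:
N = -13249/4 (N = 4 + (¼)*(-13265) = 4 - 13265/4 = -13249/4 ≈ -3312.3)
q = -119097/2 (q = -12 + 2*((-13249/4 - 10833) - 15623) = -12 + 2*(-56581/4 - 15623) = -12 + 2*(-119073/4) = -12 - 119073/2 = -119097/2 ≈ -59549.)
D = -6930 (D = 330*(-21) = -6930)
q + (D - 4*g) = -119097/2 + (-6930 - 4*(-952)) = -119097/2 + (-6930 + 3808) = -119097/2 - 3122 = -125341/2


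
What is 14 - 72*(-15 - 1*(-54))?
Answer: -2794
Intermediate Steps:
14 - 72*(-15 - 1*(-54)) = 14 - 72*(-15 + 54) = 14 - 72*39 = 14 - 2808 = -2794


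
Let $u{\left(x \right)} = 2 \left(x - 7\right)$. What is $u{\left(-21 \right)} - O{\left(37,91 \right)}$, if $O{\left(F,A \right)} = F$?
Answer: $-93$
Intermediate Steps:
$u{\left(x \right)} = -14 + 2 x$ ($u{\left(x \right)} = 2 \left(-7 + x\right) = -14 + 2 x$)
$u{\left(-21 \right)} - O{\left(37,91 \right)} = \left(-14 + 2 \left(-21\right)\right) - 37 = \left(-14 - 42\right) - 37 = -56 - 37 = -93$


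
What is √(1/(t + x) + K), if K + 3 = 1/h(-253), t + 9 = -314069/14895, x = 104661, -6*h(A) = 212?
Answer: I*√82643858264480465442246/165198611926 ≈ 1.7402*I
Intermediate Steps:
h(A) = -106/3 (h(A) = -⅙*212 = -106/3)
t = -448124/14895 (t = -9 - 314069/14895 = -448124/14895 ≈ -30.086)
K = -321/106 (K = -3 + 1/(-106/3) = -3 - 3/106 = -321/106 ≈ -3.0283)
√(1/(t + x) + K) = √(1/(-448124/14895 + 104661) - 321/106) = √(1/(1558477471/14895) - 321/106) = √(14895/1558477471 - 321/106) = √(-500269689321/165198611926) = I*√82643858264480465442246/165198611926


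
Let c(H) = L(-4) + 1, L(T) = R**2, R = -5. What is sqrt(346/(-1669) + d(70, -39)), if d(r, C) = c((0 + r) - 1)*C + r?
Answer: 3*I*sqrt(292238562)/1669 ≈ 30.728*I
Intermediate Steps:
L(T) = 25 (L(T) = (-5)**2 = 25)
c(H) = 26 (c(H) = 25 + 1 = 26)
d(r, C) = r + 26*C (d(r, C) = 26*C + r = r + 26*C)
sqrt(346/(-1669) + d(70, -39)) = sqrt(346/(-1669) + (70 + 26*(-39))) = sqrt(346*(-1/1669) + (70 - 1014)) = sqrt(-346/1669 - 944) = sqrt(-1575882/1669) = 3*I*sqrt(292238562)/1669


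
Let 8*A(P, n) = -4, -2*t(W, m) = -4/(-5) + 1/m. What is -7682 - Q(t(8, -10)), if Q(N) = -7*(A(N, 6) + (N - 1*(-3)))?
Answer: -153339/20 ≈ -7667.0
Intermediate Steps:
t(W, m) = -2/5 - 1/(2*m) (t(W, m) = -(-4/(-5) + 1/m)/2 = -(-4*(-1/5) + 1/m)/2 = -(4/5 + 1/m)/2 = -2/5 - 1/(2*m))
A(P, n) = -1/2 (A(P, n) = (1/8)*(-4) = -1/2)
Q(N) = -35/2 - 7*N (Q(N) = -7*(-1/2 + (N - 1*(-3))) = -7*(-1/2 + (N + 3)) = -7*(-1/2 + (3 + N)) = -7*(5/2 + N) = -35/2 - 7*N)
-7682 - Q(t(8, -10)) = -7682 - (-35/2 - 7*(-5 - 4*(-10))/(10*(-10))) = -7682 - (-35/2 - 7*(-1)*(-5 + 40)/(10*10)) = -7682 - (-35/2 - 7*(-1)*35/(10*10)) = -7682 - (-35/2 - 7*(-7/20)) = -7682 - (-35/2 + 49/20) = -7682 - 1*(-301/20) = -7682 + 301/20 = -153339/20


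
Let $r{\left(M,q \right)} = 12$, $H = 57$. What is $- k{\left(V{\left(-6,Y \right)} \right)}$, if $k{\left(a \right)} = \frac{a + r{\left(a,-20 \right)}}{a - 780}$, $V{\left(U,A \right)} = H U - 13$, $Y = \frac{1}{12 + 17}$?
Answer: $- \frac{343}{1135} \approx -0.3022$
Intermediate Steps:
$Y = \frac{1}{29} \approx 0.034483$
$V{\left(U,A \right)} = -13 + 57 U$ ($V{\left(U,A \right)} = 57 U - 13 = -13 + 57 U$)
$k{\left(a \right)} = \frac{12 + a}{-780 + a}$ ($k{\left(a \right)} = \frac{a + 12}{a - 780} = \frac{12 + a}{-780 + a}$)
$- k{\left(V{\left(-6,Y \right)} \right)} = - \frac{12 + \left(-13 + 57 \left(-6\right)\right)}{-780 + \left(-13 + 57 \left(-6\right)\right)} = - \frac{12 - 355}{-780 - 355} = - \frac{-343}{-1135} = - \frac{\left(-1\right) \left(-343\right)}{1135} = \left(-1\right) \frac{343}{1135} = - \frac{343}{1135}$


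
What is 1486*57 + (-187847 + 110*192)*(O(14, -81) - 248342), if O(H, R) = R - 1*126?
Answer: 41439913825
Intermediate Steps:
O(H, R) = -126 + R (O(H, R) = R - 126 = -126 + R)
1486*57 + (-187847 + 110*192)*(O(14, -81) - 248342) = 1486*57 + (-187847 + 110*192)*((-126 - 81) - 248342) = 84702 + (-187847 + 21120)*(-207 - 248342) = 84702 - 166727*(-248549) = 84702 + 41439829123 = 41439913825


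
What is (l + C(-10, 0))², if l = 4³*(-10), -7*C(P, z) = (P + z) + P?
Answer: 19891600/49 ≈ 4.0595e+5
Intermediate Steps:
C(P, z) = -2*P/7 - z/7 (C(P, z) = -((P + z) + P)/7 = -(z + 2*P)/7 = -2*P/7 - z/7)
l = -640 (l = 64*(-10) = -640)
(l + C(-10, 0))² = (-640 + (-2/7*(-10) - ⅐*0))² = (-640 + (20/7 + 0))² = (-640 + 20/7)² = (-4460/7)² = 19891600/49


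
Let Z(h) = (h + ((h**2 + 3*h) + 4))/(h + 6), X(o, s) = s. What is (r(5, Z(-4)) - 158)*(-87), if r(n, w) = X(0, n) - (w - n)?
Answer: 13050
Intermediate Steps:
Z(h) = (4 + h**2 + 4*h)/(6 + h) (Z(h) = (h + (4 + h**2 + 3*h))/(6 + h) = (4 + h**2 + 4*h)/(6 + h))
r(n, w) = -w + 2*n (r(n, w) = n - (w - n) = n + (n - w) = -w + 2*n)
(r(5, Z(-4)) - 158)*(-87) = ((-(4 + (-4)**2 + 4*(-4))/(6 - 4) + 2*5) - 158)*(-87) = ((-(4 + 16 - 16)/2 + 10) - 158)*(-87) = ((-4/2 + 10) - 158)*(-87) = ((-1*2 + 10) - 158)*(-87) = ((-2 + 10) - 158)*(-87) = (8 - 158)*(-87) = -150*(-87) = 13050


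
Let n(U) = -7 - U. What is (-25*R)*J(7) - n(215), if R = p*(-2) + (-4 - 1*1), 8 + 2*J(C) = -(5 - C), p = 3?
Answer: -603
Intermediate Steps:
J(C) = -13/2 + C/2 (J(C) = -4 + (-(5 - C))/2 = -4 + (-5 + C)/2 = -4 + (-5/2 + C/2) = -13/2 + C/2)
R = -11 (R = 3*(-2) + (-4 - 1*1) = -6 + (-4 - 1) = -6 - 5 = -11)
(-25*R)*J(7) - n(215) = (-25*(-11))*(-13/2 + (½)*7) - (-7 - 1*215) = 275*(-13/2 + 7/2) - (-7 - 215) = 275*(-3) - 1*(-222) = -825 + 222 = -603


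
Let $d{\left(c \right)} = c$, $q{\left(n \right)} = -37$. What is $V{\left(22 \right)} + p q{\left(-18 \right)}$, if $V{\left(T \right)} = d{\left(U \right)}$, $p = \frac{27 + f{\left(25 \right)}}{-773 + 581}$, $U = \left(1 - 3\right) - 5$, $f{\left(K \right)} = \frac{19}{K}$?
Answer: $- \frac{3961}{2400} \approx -1.6504$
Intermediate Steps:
$U = -7$ ($U = -2 - 5 = -7$)
$p = - \frac{347}{2400}$ ($p = \frac{27 + \frac{19}{25}}{-773 + 581} = \frac{27 + 19 \cdot \frac{1}{25}}{-192} = \left(27 + \frac{19}{25}\right) \left(- \frac{1}{192}\right) = \frac{694}{25} \left(- \frac{1}{192}\right) = - \frac{347}{2400} \approx -0.14458$)
$V{\left(T \right)} = -7$
$V{\left(22 \right)} + p q{\left(-18 \right)} = -7 - - \frac{12839}{2400} = -7 + \frac{12839}{2400} = - \frac{3961}{2400}$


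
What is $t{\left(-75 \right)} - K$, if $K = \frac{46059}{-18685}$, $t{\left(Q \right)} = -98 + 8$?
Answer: $- \frac{1635591}{18685} \approx -87.535$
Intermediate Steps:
$t{\left(Q \right)} = -90$
$K = - \frac{46059}{18685}$ ($K = 46059 \left(- \frac{1}{18685}\right) = - \frac{46059}{18685} \approx -2.465$)
$t{\left(-75 \right)} - K = -90 - - \frac{46059}{18685} = -90 + \frac{46059}{18685} = - \frac{1635591}{18685}$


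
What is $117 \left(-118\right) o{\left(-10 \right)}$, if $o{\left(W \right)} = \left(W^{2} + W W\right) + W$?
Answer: $-2623140$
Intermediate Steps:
$o{\left(W \right)} = W + 2 W^{2}$ ($o{\left(W \right)} = \left(W^{2} + W^{2}\right) + W = 2 W^{2} + W = W + 2 W^{2}$)
$117 \left(-118\right) o{\left(-10 \right)} = 117 \left(-118\right) \left(- 10 \left(1 + 2 \left(-10\right)\right)\right) = - 13806 \left(- 10 \left(1 - 20\right)\right) = - 13806 \left(\left(-10\right) \left(-19\right)\right) = \left(-13806\right) 190 = -2623140$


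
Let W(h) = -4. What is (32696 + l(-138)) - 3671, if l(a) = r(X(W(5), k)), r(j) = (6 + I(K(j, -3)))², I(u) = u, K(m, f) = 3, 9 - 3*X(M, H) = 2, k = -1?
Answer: 29106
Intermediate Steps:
X(M, H) = 7/3 (X(M, H) = 3 - ⅓*2 = 3 - ⅔ = 7/3)
r(j) = 81 (r(j) = (6 + 3)² = 9² = 81)
l(a) = 81
(32696 + l(-138)) - 3671 = (32696 + 81) - 3671 = 32777 - 3671 = 29106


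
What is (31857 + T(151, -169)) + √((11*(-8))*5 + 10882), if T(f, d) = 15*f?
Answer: 34122 + √10442 ≈ 34224.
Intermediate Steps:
(31857 + T(151, -169)) + √((11*(-8))*5 + 10882) = (31857 + 15*151) + √((11*(-8))*5 + 10882) = (31857 + 2265) + √(-88*5 + 10882) = 34122 + √(-440 + 10882) = 34122 + √10442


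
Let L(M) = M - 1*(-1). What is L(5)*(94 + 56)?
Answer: 900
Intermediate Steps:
L(M) = 1 + M (L(M) = M + 1 = 1 + M)
L(5)*(94 + 56) = (1 + 5)*(94 + 56) = 6*150 = 900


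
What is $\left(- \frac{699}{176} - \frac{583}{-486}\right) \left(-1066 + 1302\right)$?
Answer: $- \frac{6994627}{10692} \approx -654.19$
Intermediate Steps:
$\left(- \frac{699}{176} - \frac{583}{-486}\right) \left(-1066 + 1302\right) = \left(\left(-699\right) \frac{1}{176} - - \frac{583}{486}\right) 236 = \left(- \frac{699}{176} + \frac{583}{486}\right) 236 = \left(- \frac{118553}{42768}\right) 236 = - \frac{6994627}{10692}$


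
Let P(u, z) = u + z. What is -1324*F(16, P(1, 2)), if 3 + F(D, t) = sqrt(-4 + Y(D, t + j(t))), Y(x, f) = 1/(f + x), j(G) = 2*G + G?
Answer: 3972 - 662*I*sqrt(777)/7 ≈ 3972.0 - 2636.2*I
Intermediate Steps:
j(G) = 3*G
F(D, t) = -3 + sqrt(-4 + 1/(D + 4*t)) (F(D, t) = -3 + sqrt(-4 + 1/((t + 3*t) + D)) = -3 + sqrt(-4 + 1/(4*t + D)) = -3 + sqrt(-4 + 1/(D + 4*t)))
-1324*F(16, P(1, 2)) = -1324*(-3 + sqrt((1 - 16*(1 + 2) - 4*16)/(16 + 4*(1 + 2)))) = -1324*(-3 + sqrt((1 - 16*3 - 64)/(16 + 4*3))) = -1324*(-3 + sqrt((1 - 48 - 64)/(16 + 12))) = -1324*(-3 + sqrt(-111/28)) = -1324*(-3 + I*sqrt(777)/14) = 3972 - 662*I*sqrt(777)/7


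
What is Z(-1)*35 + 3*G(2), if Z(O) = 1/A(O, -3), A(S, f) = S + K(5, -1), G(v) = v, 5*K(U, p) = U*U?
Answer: 59/4 ≈ 14.750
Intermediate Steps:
K(U, p) = U²/5 (K(U, p) = (U*U)/5 = U²/5)
A(S, f) = 5 + S (A(S, f) = S + (⅕)*5² = S + (⅕)*25 = S + 5 = 5 + S)
Z(O) = 1/(5 + O)
Z(-1)*35 + 3*G(2) = 35/(5 - 1) + 3*2 = 35/4 + 6 = 59/4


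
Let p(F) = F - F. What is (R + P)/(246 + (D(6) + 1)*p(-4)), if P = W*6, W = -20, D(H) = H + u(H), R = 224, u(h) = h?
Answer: 52/123 ≈ 0.42276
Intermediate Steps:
p(F) = 0
D(H) = 2*H (D(H) = H + H = 2*H)
P = -120 (P = -20*6 = -120)
(R + P)/(246 + (D(6) + 1)*p(-4)) = (224 - 120)/(246 + (2*6 + 1)*0) = 104/(246 + (12 + 1)*0) = 104/(246 + 13*0) = 104/(246 + 0) = 104/246 = 104*(1/246) = 52/123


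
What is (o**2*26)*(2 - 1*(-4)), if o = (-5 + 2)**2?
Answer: 12636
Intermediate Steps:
o = 9 (o = (-3)**2 = 9)
(o**2*26)*(2 - 1*(-4)) = (9**2*26)*(2 - 1*(-4)) = (81*26)*(2 + 4) = 2106*6 = 12636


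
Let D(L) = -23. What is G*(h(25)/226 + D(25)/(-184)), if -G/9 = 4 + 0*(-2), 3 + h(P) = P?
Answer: -1809/226 ≈ -8.0044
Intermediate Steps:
h(P) = -3 + P
G = -36 (G = -9*(4 + 0*(-2)) = -9*(4 + 0) = -9*4 = -36)
G*(h(25)/226 + D(25)/(-184)) = -36*((-3 + 25)/226 - 23/(-184)) = -36*(22*(1/226) - 23*(-1/184)) = -36*(11/113 + ⅛) = -36*201/904 = -1809/226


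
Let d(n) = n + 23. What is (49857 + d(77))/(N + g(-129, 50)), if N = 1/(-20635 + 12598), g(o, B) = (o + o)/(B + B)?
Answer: -20075220450/1036823 ≈ -19362.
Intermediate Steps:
g(o, B) = o/B (g(o, B) = (2*o)/((2*B)) = (2*o)*(1/(2*B)) = o/B)
d(n) = 23 + n
N = -1/8037 (N = 1/(-8037) = -1/8037 ≈ -0.00012442)
(49857 + d(77))/(N + g(-129, 50)) = (49857 + (23 + 77))/(-1/8037 - 129/50) = (49857 + 100)/(-1/8037 - 129*1/50) = 49957/(-1/8037 - 129/50) = 49957/(-1036823/401850) = 49957*(-401850/1036823) = -20075220450/1036823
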